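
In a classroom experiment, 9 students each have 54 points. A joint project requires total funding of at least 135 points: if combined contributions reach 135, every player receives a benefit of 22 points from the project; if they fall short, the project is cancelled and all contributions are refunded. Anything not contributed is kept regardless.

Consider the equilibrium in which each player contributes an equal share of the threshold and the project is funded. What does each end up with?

Equal share of the threshold: 135/9 = 15.
At this profile no one gains by cutting their contribution: any cut drops the total below 135, the project is cancelled, contributions are refunded, and the deviator ends with 54, which is less than 54 − 15 + 22 = 61. Contributing more than 15 just wastes the excess. So contributing exactly 15 is a best response.
Each player's payoff: 54 − 15 + 22 = 61.

61 points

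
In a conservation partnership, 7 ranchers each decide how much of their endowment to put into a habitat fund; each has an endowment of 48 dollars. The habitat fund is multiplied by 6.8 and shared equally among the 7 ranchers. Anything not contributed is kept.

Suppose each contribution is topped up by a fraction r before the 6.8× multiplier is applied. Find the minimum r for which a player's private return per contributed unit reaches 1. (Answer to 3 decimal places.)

0.029

With matching at rate r, one contributed unit becomes (1 + r) in the habitat fund and returns 6.8 × (1 + r) / 7 to the contributor.
Setting this equal to 1: 1 + r = 7/6.8 = 1.0294.
So the minimum matching rate is r = 1.0294 − 1 = 0.029.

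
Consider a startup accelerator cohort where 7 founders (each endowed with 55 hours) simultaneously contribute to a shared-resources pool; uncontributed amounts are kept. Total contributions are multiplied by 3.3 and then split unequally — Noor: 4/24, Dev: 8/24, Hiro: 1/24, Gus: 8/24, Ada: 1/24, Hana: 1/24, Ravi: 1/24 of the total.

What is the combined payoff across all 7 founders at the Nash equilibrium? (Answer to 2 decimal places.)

638.00 hours

A player with share s gets back 3.3·s per unit contributed, so full contribution is dominant for anyone with s > 1/3.3 = 0.3030 and zero contribution is dominant for anyone below.
Dev and Gus clear that bar, contributing 55 each; the remaining 5 contribute 0. Total contributed: 110.
The shared-resources pool pays out 3.3 × 110 = 363.00 in total (split across the unequal shares, but the aggregate is all that matters for the group sum).
The 5 free-riders keep 55 each, adding 275. Group total = 275 + 363.00 = 638.00.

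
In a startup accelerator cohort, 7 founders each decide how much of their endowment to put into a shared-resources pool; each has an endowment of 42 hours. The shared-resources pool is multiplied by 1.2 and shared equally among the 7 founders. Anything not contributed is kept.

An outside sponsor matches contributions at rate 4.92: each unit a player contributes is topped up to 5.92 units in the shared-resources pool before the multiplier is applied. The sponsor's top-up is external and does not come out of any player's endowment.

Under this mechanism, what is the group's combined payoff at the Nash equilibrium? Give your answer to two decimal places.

2088.58 hours

With the mechanism, a contributed unit returns 1.2 × 5.92 / 7 = 1.0149 per unit of net cost to the contributor — now above 1 — so contributing fully is weakly dominant for every player.
At the Nash equilibrium everyone contributes 42. Group total payoff = 1.2 × 5.92 × 294 = 2088.58.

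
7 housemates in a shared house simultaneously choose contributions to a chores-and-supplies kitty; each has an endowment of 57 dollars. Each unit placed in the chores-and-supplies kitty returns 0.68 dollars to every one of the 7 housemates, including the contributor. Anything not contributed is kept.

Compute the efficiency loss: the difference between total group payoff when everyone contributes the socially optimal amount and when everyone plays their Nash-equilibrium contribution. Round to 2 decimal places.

1500.24 dollars

The private return per contributed unit is 0.68 < 1, so contributing 0 is dominant for every player. At the Nash equilibrium everyone keeps their 57, and the group total is 7 × 57 = 399.
Each contributed unit returns 4.760 to the group as a whole (0.68 to each of 7 players), which exceeds 1, so the social optimum is full contribution: group total = 4.760 × 399 = 1899.24.
Efficiency loss = 1899.24 − 399 = 1500.24.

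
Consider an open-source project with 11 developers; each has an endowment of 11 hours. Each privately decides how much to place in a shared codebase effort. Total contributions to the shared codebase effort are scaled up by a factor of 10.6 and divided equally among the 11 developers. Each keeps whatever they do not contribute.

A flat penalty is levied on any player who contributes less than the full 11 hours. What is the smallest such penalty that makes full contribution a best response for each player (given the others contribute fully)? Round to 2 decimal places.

Given the others contribute fully, the best deviation is to contribute 0 (any partial contribution still incurs the fine and gives up units whose private return 0.9636 is below 1).
Deviating from 11 to 0 saves 11 hours but forfeits the deviator's share of the drop in the shared codebase effort: 10.6/11 × 11 = 10.60.
So the deviation gain is 11 − 10.60 = 0.40, and the fine must be at least 0.40 hours to wipe it out.

0.40 hours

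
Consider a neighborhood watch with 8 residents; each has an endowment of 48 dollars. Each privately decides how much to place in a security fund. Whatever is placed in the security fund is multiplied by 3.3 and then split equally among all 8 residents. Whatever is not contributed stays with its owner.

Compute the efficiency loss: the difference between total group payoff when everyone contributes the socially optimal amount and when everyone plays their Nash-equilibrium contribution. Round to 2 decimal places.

883.20 dollars

Each contributed unit returns 3.3/8 = 0.4125 to its contributor — below 1 — so contributing 0 is dominant for every player. At the Nash equilibrium everyone keeps their 48, and the group total is 8 × 48 = 384.
Each contributed unit returns 3.300 to the group as a whole (0.4125 to each of 8 players), which exceeds 1, so the social optimum is full contribution: group total = 3.300 × 384 = 1267.20.
Efficiency loss = 1267.20 − 384 = 883.20.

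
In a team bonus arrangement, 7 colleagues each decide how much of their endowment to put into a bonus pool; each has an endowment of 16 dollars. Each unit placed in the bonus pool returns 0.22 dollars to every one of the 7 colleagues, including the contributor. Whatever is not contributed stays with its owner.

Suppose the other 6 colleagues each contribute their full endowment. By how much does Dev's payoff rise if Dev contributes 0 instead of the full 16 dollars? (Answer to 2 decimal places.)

Switching from a contribution of 16 to 0 lets Dev keep an extra 16 dollars, but lowers the bonus pool by 16, which costs Dev their own share of that drop: 0.22 × 16 = 3.52.
Net gain = 16 − 3.52 = 12.48. The private return per contributed unit (0.22) is below 1, so free-riding is indeed the best response regardless of what the others do.

12.48 dollars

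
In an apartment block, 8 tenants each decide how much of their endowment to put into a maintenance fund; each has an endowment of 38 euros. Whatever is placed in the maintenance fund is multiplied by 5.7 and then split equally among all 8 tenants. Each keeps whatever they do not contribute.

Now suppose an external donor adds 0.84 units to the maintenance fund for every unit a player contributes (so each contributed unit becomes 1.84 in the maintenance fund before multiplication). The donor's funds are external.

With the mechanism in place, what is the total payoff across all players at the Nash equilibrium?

With the mechanism, a contributed unit returns 5.7 × 1.84 / 8 = 1.3110 per unit of net cost to the contributor — now above 1 — so contributing fully is weakly dominant for every player.
At the Nash equilibrium everyone contributes 38. Group total payoff = 5.7 × 1.84 × 304 = 3188.35.

3188.35 euros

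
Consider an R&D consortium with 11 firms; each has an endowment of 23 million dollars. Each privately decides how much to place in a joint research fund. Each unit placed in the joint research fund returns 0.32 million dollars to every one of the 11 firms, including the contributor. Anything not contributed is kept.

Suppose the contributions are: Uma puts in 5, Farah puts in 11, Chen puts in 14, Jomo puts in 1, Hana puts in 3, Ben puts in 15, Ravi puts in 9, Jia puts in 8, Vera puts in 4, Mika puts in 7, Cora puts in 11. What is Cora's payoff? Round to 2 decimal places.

Total contributed: 5 + 11 + 14 + 1 + 3 + 15 + 9 + 8 + 4 + 7 + 11 = 88.
Each receives 0.32 × 88 = 28.16 from the joint research fund.
Cora keeps 23 − 11 = 12, so Cora's payoff is 12 + 28.16 = 40.16.

40.16 million dollars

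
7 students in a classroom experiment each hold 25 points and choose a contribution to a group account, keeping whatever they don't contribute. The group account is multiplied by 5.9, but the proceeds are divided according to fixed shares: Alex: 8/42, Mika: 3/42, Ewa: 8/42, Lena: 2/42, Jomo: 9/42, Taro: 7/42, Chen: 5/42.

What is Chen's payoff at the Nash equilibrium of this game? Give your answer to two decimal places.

77.68 points

Player j's private return per contributed unit is 5.9 × (j's share). Contributing is weakly dominant for j when that share is at least 1/5.9 = 0.1695, and contributing 0 is dominant otherwise.
The shares above 0.1695 belong to Alex, Ewa and Jomo, contributing 25 each; the remaining 4 contribute 0. Total contributed: 75.
Chen keeps 25 and receives 5.9 × 75 × 5/42 = 52.68 from the group account, for a payoff of 77.68.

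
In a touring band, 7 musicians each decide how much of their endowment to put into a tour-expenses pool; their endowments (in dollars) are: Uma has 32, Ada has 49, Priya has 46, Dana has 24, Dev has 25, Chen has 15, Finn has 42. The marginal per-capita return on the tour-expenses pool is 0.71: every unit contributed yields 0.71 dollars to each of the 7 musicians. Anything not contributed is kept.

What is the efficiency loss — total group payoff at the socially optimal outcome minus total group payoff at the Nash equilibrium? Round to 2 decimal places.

The private return per contributed unit is 0.71 < 1 for everyone, so the Nash equilibrium is zero contribution and the group total is Σ E_j = 32 + 49 + 46 + 24 + 25 + 15 + 42 = 233.
Each contributed unit returns 4.970 to the group, so the social optimum is full contribution by everyone: group total = 4.970 × 233 = 1158.01.
Efficiency loss = (4.970 − 1) × 233 = 925.01.

925.01 dollars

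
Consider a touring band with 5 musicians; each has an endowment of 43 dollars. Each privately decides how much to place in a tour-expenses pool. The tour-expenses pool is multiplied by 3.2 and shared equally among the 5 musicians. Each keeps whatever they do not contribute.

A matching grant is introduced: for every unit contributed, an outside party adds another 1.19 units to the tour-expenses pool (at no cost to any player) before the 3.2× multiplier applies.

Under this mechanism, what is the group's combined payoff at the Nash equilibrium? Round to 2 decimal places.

With the mechanism, a contributed unit returns 3.2 × 2.19 / 5 = 1.4016 per unit of net cost to the contributor — now above 1 — so contributing fully is weakly dominant for every player.
At the Nash equilibrium everyone contributes 43. Group total payoff = 3.2 × 2.19 × 215 = 1506.72.

1506.72 dollars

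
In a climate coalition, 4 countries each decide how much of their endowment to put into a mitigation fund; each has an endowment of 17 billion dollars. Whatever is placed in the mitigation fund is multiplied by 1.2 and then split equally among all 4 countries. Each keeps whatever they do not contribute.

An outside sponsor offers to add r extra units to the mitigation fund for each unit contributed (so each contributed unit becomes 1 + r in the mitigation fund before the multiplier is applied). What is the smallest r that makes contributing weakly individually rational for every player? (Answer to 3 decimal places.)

2.333

With matching at rate r, one contributed unit becomes (1 + r) in the mitigation fund and returns 1.2 × (1 + r) / 4 to the contributor.
Setting this equal to 1: 1 + r = 4/1.2 = 3.3333.
So the minimum matching rate is r = 3.3333 − 1 = 2.333.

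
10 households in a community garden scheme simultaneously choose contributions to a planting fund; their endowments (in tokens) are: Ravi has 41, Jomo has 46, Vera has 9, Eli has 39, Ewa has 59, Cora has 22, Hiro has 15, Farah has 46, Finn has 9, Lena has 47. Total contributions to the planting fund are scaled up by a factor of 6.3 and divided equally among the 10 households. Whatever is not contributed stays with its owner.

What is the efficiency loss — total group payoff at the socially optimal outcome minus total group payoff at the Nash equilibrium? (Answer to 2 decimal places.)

The private return per contributed unit is 6.3/10 = 0.6300 < 1 for every player regardless of endowment, so the Nash equilibrium is zero contribution and the group total is Σ E_j = 41 + 46 + 9 + 39 + 59 + 22 + 15 + 46 + 9 + 47 = 333.
Each contributed unit returns 6.300 to the group, so the social optimum is full contribution by everyone: group total = 6.300 × 333 = 2097.90.
Efficiency loss = (6.300 − 1) × 333 = 1764.90.

1764.90 tokens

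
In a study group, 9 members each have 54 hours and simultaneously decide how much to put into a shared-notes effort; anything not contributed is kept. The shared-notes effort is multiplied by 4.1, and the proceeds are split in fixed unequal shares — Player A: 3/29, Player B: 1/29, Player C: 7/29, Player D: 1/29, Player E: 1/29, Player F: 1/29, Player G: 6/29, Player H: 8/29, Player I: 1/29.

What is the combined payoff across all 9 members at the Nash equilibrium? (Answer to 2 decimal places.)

Each unit j contributes comes back to j as 4.1 × (j's share), so j prefers to contribute only if that share exceeds 1/4.1 = 0.2439; otherwise keeping the unit dominates.
Player H alone (share 8/29) is above the threshold, contributing 54; the remaining 8 contribute 0. Total contributed: 54.
The shared-notes effort pays out 4.1 × 54 = 221.40 in total (split across the unequal shares, but the aggregate is all that matters for the group sum).
The 8 free-riders keep 54 each, adding 432. Group total = 432 + 221.40 = 653.40.

653.40 hours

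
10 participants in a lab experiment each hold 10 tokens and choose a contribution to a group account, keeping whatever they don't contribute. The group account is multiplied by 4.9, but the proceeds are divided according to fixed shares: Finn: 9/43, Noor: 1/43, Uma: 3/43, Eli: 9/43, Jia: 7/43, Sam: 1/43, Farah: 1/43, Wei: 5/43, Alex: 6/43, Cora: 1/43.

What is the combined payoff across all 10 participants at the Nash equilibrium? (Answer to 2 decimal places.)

178.00 tokens

Player j's private return per contributed unit is 4.9 × (j's share). Contributing is weakly dominant for j when that share is at least 1/4.9 = 0.2041, and contributing 0 is dominant otherwise.
The shares above 0.2041 belong to Finn and Eli, contributing 10 each; the remaining 8 contribute 0. Total contributed: 20.
The group account pays out 4.9 × 20 = 98.00 in total (split across the unequal shares, but the aggregate is all that matters for the group sum).
The 8 free-riders keep 10 each, adding 80. Group total = 80 + 98.00 = 178.00.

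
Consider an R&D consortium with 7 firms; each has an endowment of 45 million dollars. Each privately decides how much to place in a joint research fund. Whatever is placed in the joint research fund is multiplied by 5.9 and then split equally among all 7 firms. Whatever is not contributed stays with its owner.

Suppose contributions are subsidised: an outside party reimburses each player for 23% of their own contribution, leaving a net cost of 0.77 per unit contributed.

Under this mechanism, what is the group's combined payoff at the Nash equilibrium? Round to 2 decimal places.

1930.95 million dollars

The effective private return per unit is now (5.9/7) / 0.77 = 1.0946 > 1, so every player's dominant strategy flips to full contribution.
So the Nash equilibrium is full contribution by all 7; the group earns 7 × (45 × 0.23 + 5.9 × 45) = 1930.95.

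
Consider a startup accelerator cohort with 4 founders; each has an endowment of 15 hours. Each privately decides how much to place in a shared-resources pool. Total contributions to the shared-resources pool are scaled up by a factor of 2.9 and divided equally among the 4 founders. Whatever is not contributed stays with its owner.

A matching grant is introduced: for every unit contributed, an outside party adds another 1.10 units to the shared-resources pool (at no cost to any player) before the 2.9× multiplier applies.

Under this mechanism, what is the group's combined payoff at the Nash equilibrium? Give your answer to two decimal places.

Under the mechanism each unit contributed yields 2.9 × 2.10 / 4 = 1.5225 back to its contributor per unit of net cost, which exceeds 1, making full contribution the dominant choice for everyone.
So the Nash equilibrium is full contribution by all 4; the group earns 2.9 × 2.10 × 60 = 365.40.

365.40 hours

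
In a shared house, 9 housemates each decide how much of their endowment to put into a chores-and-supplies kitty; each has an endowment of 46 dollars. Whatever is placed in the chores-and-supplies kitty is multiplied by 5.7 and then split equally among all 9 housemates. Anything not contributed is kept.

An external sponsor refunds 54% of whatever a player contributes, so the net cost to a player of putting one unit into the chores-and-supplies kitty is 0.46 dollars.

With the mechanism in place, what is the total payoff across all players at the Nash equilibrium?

The effective private return per unit is now (5.7/9) / 0.46 = 1.3768 > 1, so every player's dominant strategy flips to full contribution.
So the Nash equilibrium is full contribution by all 9; the group earns 9 × (46 × 0.54 + 5.7 × 46) = 2583.36.

2583.36 dollars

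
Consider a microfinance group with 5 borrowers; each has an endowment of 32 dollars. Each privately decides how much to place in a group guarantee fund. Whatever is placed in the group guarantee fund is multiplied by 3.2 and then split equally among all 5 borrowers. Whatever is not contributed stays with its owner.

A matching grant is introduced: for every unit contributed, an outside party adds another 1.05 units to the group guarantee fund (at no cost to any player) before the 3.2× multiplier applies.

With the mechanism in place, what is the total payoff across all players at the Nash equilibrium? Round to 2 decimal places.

Under the mechanism each unit contributed yields 3.2 × 2.05 / 5 = 1.3120 back to its contributor per unit of net cost, which exceeds 1, making full contribution the dominant choice for everyone.
At the Nash equilibrium everyone contributes 32. Group total payoff = 3.2 × 2.05 × 160 = 1049.60.

1049.60 dollars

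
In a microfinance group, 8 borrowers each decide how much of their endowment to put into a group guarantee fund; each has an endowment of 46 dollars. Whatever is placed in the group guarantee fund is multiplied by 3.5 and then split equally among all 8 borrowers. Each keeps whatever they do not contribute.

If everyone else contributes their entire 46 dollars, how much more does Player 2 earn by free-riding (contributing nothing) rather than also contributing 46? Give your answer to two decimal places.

25.88 dollars

Switching from a contribution of 46 to 0 lets Player 2 keep an extra 46 dollars, but lowers the group guarantee fund by 46, which costs Player 2 their own share of that drop: 3.5/8 × 46 = 20.12.
Net gain = 46 − 20.12 = 25.88. The private return per contributed unit (0.4375) is below 1, so free-riding is indeed the best response regardless of what the others do.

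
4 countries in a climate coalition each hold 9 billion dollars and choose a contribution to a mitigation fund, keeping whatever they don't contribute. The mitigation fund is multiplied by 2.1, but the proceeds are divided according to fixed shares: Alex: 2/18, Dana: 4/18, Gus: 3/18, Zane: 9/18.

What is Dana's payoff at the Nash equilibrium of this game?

13.20 billion dollars

Each unit j contributes comes back to j as 2.1 × (j's share), so j prefers to contribute only if that share exceeds 1/2.1 = 0.4762; otherwise keeping the unit dominates.
The only share above 0.4762 is Zane's 9/18, contributing 9; the remaining 3 contribute 0. Total contributed: 9.
Dana keeps 9 and receives 2.1 × 9 × 4/18 = 4.20 from the mitigation fund, for a payoff of 13.20.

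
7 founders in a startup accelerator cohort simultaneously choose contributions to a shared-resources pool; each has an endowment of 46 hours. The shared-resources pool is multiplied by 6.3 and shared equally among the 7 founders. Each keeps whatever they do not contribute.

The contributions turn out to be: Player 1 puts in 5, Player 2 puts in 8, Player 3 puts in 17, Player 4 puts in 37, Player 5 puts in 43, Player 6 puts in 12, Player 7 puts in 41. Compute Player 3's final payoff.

175.70 hours

Total contributed: 5 + 8 + 17 + 37 + 43 + 12 + 41 = 163.
Each receives 6.3 × 163 / 7 = 146.70 from the shared-resources pool.
Player 3 keeps 46 − 17 = 29, so Player 3's payoff is 29 + 146.70 = 175.70.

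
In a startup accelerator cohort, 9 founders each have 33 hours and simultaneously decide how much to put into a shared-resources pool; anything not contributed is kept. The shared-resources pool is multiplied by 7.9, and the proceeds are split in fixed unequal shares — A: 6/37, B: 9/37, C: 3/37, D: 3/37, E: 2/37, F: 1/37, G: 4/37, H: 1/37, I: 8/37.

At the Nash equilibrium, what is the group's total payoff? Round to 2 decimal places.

980.10 hours

A player with share s gets back 7.9·s per unit contributed, so full contribution is dominant for anyone with s > 1/7.9 = 0.1266 and zero contribution is dominant for anyone below.
The shares above 0.1266 belong to A, B and I, contributing 33 each; the remaining 6 contribute 0. Total contributed: 99.
The shared-resources pool pays out 7.9 × 99 = 782.10 in total (split across the unequal shares, but the aggregate is all that matters for the group sum).
The 6 free-riders keep 33 each, adding 198. Group total = 198 + 782.10 = 980.10.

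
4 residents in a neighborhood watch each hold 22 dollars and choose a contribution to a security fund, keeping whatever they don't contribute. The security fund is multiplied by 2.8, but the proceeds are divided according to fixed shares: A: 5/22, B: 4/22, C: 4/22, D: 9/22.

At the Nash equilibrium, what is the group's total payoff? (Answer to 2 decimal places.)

Player j's private return per contributed unit is 2.8 × (j's share). Contributing is weakly dominant for j when that share is at least 1/2.8 = 0.3571, and contributing 0 is dominant otherwise.
The only share above 0.3571 is D's 9/22, contributing 22; the remaining 3 contribute 0. Total contributed: 22.
The security fund pays out 2.8 × 22 = 61.60 in total (split across the unequal shares, but the aggregate is all that matters for the group sum).
The 3 free-riders keep 22 each, adding 66. Group total = 66 + 61.60 = 127.60.

127.60 dollars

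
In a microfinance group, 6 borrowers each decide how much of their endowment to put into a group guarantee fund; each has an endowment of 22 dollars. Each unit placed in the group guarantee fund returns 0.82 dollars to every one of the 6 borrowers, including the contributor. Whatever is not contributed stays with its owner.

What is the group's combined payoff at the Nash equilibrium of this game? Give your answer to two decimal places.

132.00 dollars

The private return per contributed unit is 0.82 < 1, so contributing 0 is dominant for every player. At the Nash equilibrium everyone keeps their 22, and the group total is 6 × 22 = 132.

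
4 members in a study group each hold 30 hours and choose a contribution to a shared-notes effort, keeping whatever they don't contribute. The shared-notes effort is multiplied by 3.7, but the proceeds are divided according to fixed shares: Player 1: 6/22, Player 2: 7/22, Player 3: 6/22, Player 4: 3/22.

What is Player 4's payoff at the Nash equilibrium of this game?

Each unit j contributes comes back to j as 3.7 × (j's share), so j prefers to contribute only if that share exceeds 1/3.7 = 0.2703; otherwise keeping the unit dominates.
Player 1, Player 2 and Player 3 are above the threshold, contributing 30 each; the remaining 1 contribute 0. Total contributed: 90.
Player 4 keeps 30 and receives 3.7 × 90 × 3/22 = 45.41 from the shared-notes effort, for a payoff of 75.41.

75.41 hours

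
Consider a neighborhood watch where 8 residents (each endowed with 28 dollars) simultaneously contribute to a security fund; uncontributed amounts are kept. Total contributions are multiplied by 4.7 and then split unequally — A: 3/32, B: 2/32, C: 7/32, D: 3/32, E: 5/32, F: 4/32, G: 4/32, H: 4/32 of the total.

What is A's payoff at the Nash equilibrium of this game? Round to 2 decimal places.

40.34 dollars

Each unit j contributes comes back to j as 4.7 × (j's share), so j prefers to contribute only if that share exceeds 1/4.7 = 0.2128; otherwise keeping the unit dominates.
Only C (7/32) clears that bar, contributing 28; the remaining 7 contribute 0. Total contributed: 28.
A keeps 28 and receives 4.7 × 28 × 3/32 = 12.34 from the security fund, for a payoff of 40.34.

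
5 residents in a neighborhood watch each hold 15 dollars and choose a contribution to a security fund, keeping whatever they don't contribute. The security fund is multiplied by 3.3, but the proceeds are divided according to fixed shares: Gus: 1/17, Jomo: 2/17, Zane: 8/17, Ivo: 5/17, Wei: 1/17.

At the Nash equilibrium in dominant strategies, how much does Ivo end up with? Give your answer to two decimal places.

29.56 dollars

Each unit j contributes comes back to j as 3.3 × (j's share), so j prefers to contribute only if that share exceeds 1/3.3 = 0.3030; otherwise keeping the unit dominates.
Only Zane (8/17) clears that bar, contributing 15; the remaining 4 contribute 0. Total contributed: 15.
Ivo keeps 15 and receives 3.3 × 15 × 5/17 = 14.56 from the security fund, for a payoff of 29.56.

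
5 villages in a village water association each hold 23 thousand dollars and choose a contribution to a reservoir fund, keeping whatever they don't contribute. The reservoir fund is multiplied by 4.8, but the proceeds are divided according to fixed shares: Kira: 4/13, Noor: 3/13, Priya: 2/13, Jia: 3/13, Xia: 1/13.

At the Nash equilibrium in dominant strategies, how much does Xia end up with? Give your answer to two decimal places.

For player j, contributing a unit is worthwhile iff 4.8 × (j's share) ≥ 1, i.e. iff j's share is at least 0.2083.
Kira, Noor and Jia are above the threshold, contributing 23 each; the remaining 2 contribute 0. Total contributed: 69.
Xia keeps 23 and receives 4.8 × 69 × 1/13 = 25.48 from the reservoir fund, for a payoff of 48.48.

48.48 thousand dollars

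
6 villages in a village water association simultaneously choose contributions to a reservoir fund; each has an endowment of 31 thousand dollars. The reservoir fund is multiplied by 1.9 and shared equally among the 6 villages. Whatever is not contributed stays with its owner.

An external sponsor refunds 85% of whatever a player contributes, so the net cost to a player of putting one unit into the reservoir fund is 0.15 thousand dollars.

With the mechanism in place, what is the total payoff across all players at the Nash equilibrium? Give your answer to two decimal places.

511.50 thousand dollars

Under the mechanism each unit contributed yields (1.9/6) / 0.15 = 2.1111 back to its contributor per unit of net cost, which exceeds 1, making full contribution the dominant choice for everyone.
At the Nash equilibrium everyone contributes 31. Group total payoff = 6 × (31 × 0.85 + 1.9 × 31) = 511.50.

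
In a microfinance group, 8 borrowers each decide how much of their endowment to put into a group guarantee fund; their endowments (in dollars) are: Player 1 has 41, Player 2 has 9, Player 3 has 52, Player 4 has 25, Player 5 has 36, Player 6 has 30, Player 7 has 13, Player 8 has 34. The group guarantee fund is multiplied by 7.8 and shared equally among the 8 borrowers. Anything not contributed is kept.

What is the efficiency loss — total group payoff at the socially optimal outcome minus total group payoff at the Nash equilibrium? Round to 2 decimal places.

1632.00 dollars

The private return per contributed unit is 7.8/8 = 0.9750 < 1 for every player regardless of endowment, so the Nash equilibrium is zero contribution and the group total is Σ E_j = 41 + 9 + 52 + 25 + 36 + 30 + 13 + 34 = 240.
Each contributed unit returns 7.800 to the group, so the social optimum is full contribution by everyone: group total = 7.800 × 240 = 1872.00.
Efficiency loss = (7.800 − 1) × 240 = 1632.00.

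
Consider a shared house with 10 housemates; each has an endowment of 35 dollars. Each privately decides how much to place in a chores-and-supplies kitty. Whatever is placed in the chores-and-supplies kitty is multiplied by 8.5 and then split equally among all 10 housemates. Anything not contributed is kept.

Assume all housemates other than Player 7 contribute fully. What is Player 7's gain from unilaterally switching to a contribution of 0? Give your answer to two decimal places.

5.25 dollars

Switching from a contribution of 35 to 0 lets Player 7 keep an extra 35 dollars, but lowers the chores-and-supplies kitty by 35, which costs Player 7 their own share of that drop: 8.5/10 × 35 = 29.75.
Net gain = 35 − 29.75 = 5.25. The private return per contributed unit (0.8500) is below 1, so free-riding is indeed the best response regardless of what the others do.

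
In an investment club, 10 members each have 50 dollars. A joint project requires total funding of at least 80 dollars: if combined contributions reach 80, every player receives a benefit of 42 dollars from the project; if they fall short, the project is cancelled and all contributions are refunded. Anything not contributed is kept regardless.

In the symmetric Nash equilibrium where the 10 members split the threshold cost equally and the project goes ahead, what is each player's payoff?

Equal share of the threshold: 80/10 = 8.
At this profile no one gains by cutting their contribution: any cut drops the total below 80, the project is cancelled, contributions are refunded, and the deviator ends with 50, which is less than 50 − 8 + 42 = 84. Contributing more than 8 just wastes the excess. So contributing exactly 8 is a best response.
Each player's payoff: 50 − 8 + 42 = 84.

84 dollars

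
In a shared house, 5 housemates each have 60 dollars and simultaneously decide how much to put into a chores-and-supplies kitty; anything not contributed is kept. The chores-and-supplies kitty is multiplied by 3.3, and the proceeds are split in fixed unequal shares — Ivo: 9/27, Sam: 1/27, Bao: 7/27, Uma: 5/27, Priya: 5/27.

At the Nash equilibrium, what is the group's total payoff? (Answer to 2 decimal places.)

For player j, contributing a unit is worthwhile iff 3.3 × (j's share) ≥ 1, i.e. iff j's share is at least 0.3030.
Only Ivo (9/27) clears that bar, contributing 60; the remaining 4 contribute 0. Total contributed: 60.
The chores-and-supplies kitty pays out 3.3 × 60 = 198.00 in total (split across the unequal shares, but the aggregate is all that matters for the group sum).
The 4 free-riders keep 60 each, adding 240. Group total = 240 + 198.00 = 438.00.

438.00 dollars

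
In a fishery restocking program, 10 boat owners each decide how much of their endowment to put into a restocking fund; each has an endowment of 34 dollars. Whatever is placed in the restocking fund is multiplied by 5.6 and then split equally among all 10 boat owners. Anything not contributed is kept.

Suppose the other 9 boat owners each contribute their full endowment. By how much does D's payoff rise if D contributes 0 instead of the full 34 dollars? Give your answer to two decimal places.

14.96 dollars

Switching from a contribution of 34 to 0 lets D keep an extra 34 dollars, but lowers the restocking fund by 34, which costs D their own share of that drop: 5.6/10 × 34 = 19.04.
Net gain = 34 − 19.04 = 14.96. The private return per contributed unit (0.5600) is below 1, so free-riding is indeed the best response regardless of what the others do.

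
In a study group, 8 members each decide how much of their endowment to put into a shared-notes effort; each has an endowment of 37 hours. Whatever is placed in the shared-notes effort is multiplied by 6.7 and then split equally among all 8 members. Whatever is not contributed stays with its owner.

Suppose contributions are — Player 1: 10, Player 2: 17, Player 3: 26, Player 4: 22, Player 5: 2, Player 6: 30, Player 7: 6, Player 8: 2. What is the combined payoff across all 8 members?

Total contributed: 10 + 17 + 26 + 22 + 2 + 30 + 6 + 2 = 115; total kept: 8 × 37 − 115 = 181.
The shared-notes effort pays out 6.7 × 115 = 770.50 in aggregate.
Group total = 181 + 770.50 = 951.50.

951.50 hours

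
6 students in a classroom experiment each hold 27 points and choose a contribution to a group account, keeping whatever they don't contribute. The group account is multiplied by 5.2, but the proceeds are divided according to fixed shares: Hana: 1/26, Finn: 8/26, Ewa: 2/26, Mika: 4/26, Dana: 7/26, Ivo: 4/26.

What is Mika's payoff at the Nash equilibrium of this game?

70.20 points

Player j's private return per contributed unit is 5.2 × (j's share). Contributing is weakly dominant for j when that share is at least 1/5.2 = 0.1923, and contributing 0 is dominant otherwise.
Finn and Dana are above the threshold, contributing 27 each; the remaining 4 contribute 0. Total contributed: 54.
Mika keeps 27 and receives 5.2 × 54 × 4/26 = 43.20 from the group account, for a payoff of 70.20.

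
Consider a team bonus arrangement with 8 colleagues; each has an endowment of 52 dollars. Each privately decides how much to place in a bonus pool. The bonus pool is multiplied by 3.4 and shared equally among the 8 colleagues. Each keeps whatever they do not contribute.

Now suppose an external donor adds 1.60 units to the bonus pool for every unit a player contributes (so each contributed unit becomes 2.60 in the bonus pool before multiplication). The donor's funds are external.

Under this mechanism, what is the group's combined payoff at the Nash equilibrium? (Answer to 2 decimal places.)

3677.44 dollars

The effective private return per unit is now 3.4 × 2.60 / 8 = 1.1050 > 1, so every player's dominant strategy flips to full contribution.
At the Nash equilibrium everyone contributes 52. Group total payoff = 3.4 × 2.60 × 416 = 3677.44.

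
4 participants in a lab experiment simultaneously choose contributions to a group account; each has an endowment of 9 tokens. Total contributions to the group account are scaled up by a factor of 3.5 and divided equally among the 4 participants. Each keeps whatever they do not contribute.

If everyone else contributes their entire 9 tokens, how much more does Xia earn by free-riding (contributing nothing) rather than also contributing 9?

1.13 tokens

Switching from a contribution of 9 to 0 lets Xia keep an extra 9 tokens, but lowers the group account by 9, which costs Xia their own share of that drop: 3.5/4 × 9 = 7.87.
Net gain = 9 − 7.87 = 1.13. The private return per contributed unit (0.8750) is below 1, so free-riding is indeed the best response regardless of what the others do.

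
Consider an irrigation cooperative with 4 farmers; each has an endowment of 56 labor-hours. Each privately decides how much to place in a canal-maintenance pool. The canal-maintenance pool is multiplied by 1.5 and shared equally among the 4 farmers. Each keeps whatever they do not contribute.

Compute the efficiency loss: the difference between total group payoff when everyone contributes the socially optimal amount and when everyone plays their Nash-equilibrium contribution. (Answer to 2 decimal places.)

Each contributed unit returns 1.5/4 = 0.3750 to its contributor — below 1 — so contributing 0 is dominant for every player. At the Nash equilibrium everyone keeps their 56, and the group total is 4 × 56 = 224.
Each contributed unit returns 1.500 to the group as a whole (0.3750 to each of 4 players), which exceeds 1, so the social optimum is full contribution: group total = 1.500 × 224 = 336.00.
Efficiency loss = 336.00 − 224 = 112.00.

112.00 labor-hours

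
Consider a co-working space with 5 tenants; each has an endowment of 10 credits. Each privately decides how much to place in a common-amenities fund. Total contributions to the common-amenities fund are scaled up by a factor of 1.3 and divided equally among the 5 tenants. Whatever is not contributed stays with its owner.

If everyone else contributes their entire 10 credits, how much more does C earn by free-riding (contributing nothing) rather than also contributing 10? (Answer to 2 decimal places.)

7.40 credits

Switching from a contribution of 10 to 0 lets C keep an extra 10 credits, but lowers the common-amenities fund by 10, which costs C their own share of that drop: 1.3/5 × 10 = 2.60.
Net gain = 10 − 2.60 = 7.40. The private return per contributed unit (0.2600) is below 1, so free-riding is indeed the best response regardless of what the others do.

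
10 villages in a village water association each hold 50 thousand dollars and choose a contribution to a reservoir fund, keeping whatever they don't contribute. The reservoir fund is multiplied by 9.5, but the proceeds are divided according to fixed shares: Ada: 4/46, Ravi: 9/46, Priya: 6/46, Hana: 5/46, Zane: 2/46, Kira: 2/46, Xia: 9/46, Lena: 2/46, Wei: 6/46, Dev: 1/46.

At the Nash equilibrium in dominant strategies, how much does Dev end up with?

Each unit j contributes comes back to j as 9.5 × (j's share), so j prefers to contribute only if that share exceeds 1/9.5 = 0.1053; otherwise keeping the unit dominates.
The shares above 0.1053 belong to Ravi, Priya, Hana, Xia and Wei, contributing 50 each; the remaining 5 contribute 0. Total contributed: 250.
Dev keeps 50 and receives 9.5 × 250 × 1/46 = 51.63 from the reservoir fund, for a payoff of 101.63.

101.63 thousand dollars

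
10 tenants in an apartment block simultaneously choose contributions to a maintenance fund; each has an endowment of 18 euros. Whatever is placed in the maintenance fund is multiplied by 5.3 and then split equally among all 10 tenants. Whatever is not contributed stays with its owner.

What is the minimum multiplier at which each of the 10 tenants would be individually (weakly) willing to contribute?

10

A contributed unit returns (multiplier)/10 to its contributor.
This reaches 1 exactly when the multiplier is 10.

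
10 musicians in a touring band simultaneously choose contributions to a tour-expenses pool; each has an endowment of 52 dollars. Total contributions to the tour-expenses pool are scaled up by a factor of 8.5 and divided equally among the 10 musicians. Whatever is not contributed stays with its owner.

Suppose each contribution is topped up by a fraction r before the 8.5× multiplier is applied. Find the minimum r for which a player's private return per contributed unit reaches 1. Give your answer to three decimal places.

0.176

With matching at rate r, one contributed unit becomes (1 + r) in the tour-expenses pool and returns 8.5 × (1 + r) / 10 to the contributor.
Setting this equal to 1: 1 + r = 10/8.5 = 1.1765.
So the minimum matching rate is r = 1.1765 − 1 = 0.176.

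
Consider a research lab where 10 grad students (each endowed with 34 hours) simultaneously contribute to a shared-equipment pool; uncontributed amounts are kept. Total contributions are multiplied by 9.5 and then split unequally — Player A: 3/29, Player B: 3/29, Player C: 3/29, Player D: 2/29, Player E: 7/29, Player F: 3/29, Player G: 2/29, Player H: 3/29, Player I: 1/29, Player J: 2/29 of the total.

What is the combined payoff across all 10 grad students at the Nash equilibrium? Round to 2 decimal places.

629.00 hours

Player j's private return per contributed unit is 9.5 × (j's share). Contributing is weakly dominant for j when that share is at least 1/9.5 = 0.1053, and contributing 0 is dominant otherwise.
Player E alone (share 7/29) is above the threshold, contributing 34; the remaining 9 contribute 0. Total contributed: 34.
The shared-equipment pool pays out 9.5 × 34 = 323.00 in total (split across the unequal shares, but the aggregate is all that matters for the group sum).
The 9 free-riders keep 34 each, adding 306. Group total = 306 + 323.00 = 629.00.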